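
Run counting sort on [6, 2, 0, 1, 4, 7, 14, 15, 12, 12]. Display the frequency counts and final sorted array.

Count array: [1, 1, 1, 0, 1, 0, 1, 1, 0, 0, 0, 0, 2, 0, 1, 1]
(count[i] = number of elements equal to i)
Cumulative count: [1, 2, 3, 3, 4, 4, 5, 6, 6, 6, 6, 6, 8, 8, 9, 10]
Sorted: [0, 1, 2, 4, 6, 7, 12, 12, 14, 15]


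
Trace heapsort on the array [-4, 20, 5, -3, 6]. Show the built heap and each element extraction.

Build heap: [20, 6, 5, -3, -4]
Extract 20: [6, -3, 5, -4, 20]
Extract 6: [5, -3, -4, 6, 20]
Extract 5: [-3, -4, 5, 6, 20]
Extract -3: [-4, -3, 5, 6, 20]


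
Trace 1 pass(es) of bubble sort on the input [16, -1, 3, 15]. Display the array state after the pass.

After pass 1: [-1, 3, 15, 16] (3 swaps)
Total swaps: 3


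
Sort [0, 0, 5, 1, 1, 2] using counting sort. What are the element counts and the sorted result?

Count array: [2, 2, 1, 0, 0, 1]
(count[i] = number of elements equal to i)
Cumulative count: [2, 4, 5, 5, 5, 6]
Sorted: [0, 0, 1, 1, 2, 5]


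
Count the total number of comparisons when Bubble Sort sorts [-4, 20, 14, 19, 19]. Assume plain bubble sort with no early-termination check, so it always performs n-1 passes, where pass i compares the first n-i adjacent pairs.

Pass 1: compare adjacent pairs (0,1)..(3,4) = 4 comparison(s), 3 swap(s) -> [-4, 14, 19, 19, 20]
Pass 2: compare adjacent pairs (0,1)..(2,3) = 3 comparison(s), 0 swap(s) -> [-4, 14, 19, 19, 20]
Pass 3: compare adjacent pairs (0,1)..(1,2) = 2 comparison(s), 0 swap(s) -> [-4, 14, 19, 19, 20]
Pass 4: compare adjacent pairs (0,1)..(0,1) = 1 comparison(s), 0 swap(s) -> [-4, 14, 19, 19, 20]
Total comparisons: 4 + 3 + 2 + 1 = 10


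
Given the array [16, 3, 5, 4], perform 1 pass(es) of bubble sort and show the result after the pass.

After pass 1: [3, 5, 4, 16] (3 swaps)
Total swaps: 3


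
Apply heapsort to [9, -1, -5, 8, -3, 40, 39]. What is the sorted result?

Build heap: [40, 8, 39, -1, -3, -5, 9]
Extract 40: [39, 8, 9, -1, -3, -5, 40]
Extract 39: [9, 8, -5, -1, -3, 39, 40]
Extract 9: [8, -1, -5, -3, 9, 39, 40]
Extract 8: [-1, -3, -5, 8, 9, 39, 40]
Extract -1: [-3, -5, -1, 8, 9, 39, 40]
Extract -3: [-5, -3, -1, 8, 9, 39, 40]


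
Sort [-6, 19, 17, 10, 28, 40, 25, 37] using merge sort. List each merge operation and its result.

Divide and conquer:
  Merge [-6] + [19] -> [-6, 19]
  Merge [17] + [10] -> [10, 17]
  Merge [-6, 19] + [10, 17] -> [-6, 10, 17, 19]
  Merge [28] + [40] -> [28, 40]
  Merge [25] + [37] -> [25, 37]
  Merge [28, 40] + [25, 37] -> [25, 28, 37, 40]
  Merge [-6, 10, 17, 19] + [25, 28, 37, 40] -> [-6, 10, 17, 19, 25, 28, 37, 40]


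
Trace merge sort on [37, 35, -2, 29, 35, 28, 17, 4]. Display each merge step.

Divide and conquer:
  Merge [37] + [35] -> [35, 37]
  Merge [-2] + [29] -> [-2, 29]
  Merge [35, 37] + [-2, 29] -> [-2, 29, 35, 37]
  Merge [35] + [28] -> [28, 35]
  Merge [17] + [4] -> [4, 17]
  Merge [28, 35] + [4, 17] -> [4, 17, 28, 35]
  Merge [-2, 29, 35, 37] + [4, 17, 28, 35] -> [-2, 4, 17, 28, 29, 35, 35, 37]


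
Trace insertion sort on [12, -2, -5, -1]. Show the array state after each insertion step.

First element 12 is already 'sorted'
Insert -2: shifted 1 elements -> [-2, 12, -5, -1]
Insert -5: shifted 2 elements -> [-5, -2, 12, -1]
Insert -1: shifted 1 elements -> [-5, -2, -1, 12]


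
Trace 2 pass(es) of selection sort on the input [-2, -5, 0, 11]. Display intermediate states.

Pass 1: Select minimum -5 at index 1, swap -> [-5, -2, 0, 11]
Pass 2: Select minimum -2 at index 1, swap -> [-5, -2, 0, 11]


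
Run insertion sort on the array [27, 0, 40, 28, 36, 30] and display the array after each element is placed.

First element 27 is already 'sorted'
Insert 0: shifted 1 elements -> [0, 27, 40, 28, 36, 30]
Insert 40: shifted 0 elements -> [0, 27, 40, 28, 36, 30]
Insert 28: shifted 1 elements -> [0, 27, 28, 40, 36, 30]
Insert 36: shifted 1 elements -> [0, 27, 28, 36, 40, 30]
Insert 30: shifted 2 elements -> [0, 27, 28, 30, 36, 40]


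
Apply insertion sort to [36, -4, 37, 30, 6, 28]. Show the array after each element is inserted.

First element 36 is already 'sorted'
Insert -4: shifted 1 elements -> [-4, 36, 37, 30, 6, 28]
Insert 37: shifted 0 elements -> [-4, 36, 37, 30, 6, 28]
Insert 30: shifted 2 elements -> [-4, 30, 36, 37, 6, 28]
Insert 6: shifted 3 elements -> [-4, 6, 30, 36, 37, 28]
Insert 28: shifted 3 elements -> [-4, 6, 28, 30, 36, 37]


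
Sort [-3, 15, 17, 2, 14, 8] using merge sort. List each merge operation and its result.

Divide and conquer:
  Merge [15] + [17] -> [15, 17]
  Merge [-3] + [15, 17] -> [-3, 15, 17]
  Merge [14] + [8] -> [8, 14]
  Merge [2] + [8, 14] -> [2, 8, 14]
  Merge [-3, 15, 17] + [2, 8, 14] -> [-3, 2, 8, 14, 15, 17]


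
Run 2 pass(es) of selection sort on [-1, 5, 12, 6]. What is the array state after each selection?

Pass 1: Select minimum -1 at index 0, swap -> [-1, 5, 12, 6]
Pass 2: Select minimum 5 at index 1, swap -> [-1, 5, 12, 6]


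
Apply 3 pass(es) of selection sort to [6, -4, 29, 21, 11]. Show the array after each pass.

Pass 1: Select minimum -4 at index 1, swap -> [-4, 6, 29, 21, 11]
Pass 2: Select minimum 6 at index 1, swap -> [-4, 6, 29, 21, 11]
Pass 3: Select minimum 11 at index 4, swap -> [-4, 6, 11, 21, 29]


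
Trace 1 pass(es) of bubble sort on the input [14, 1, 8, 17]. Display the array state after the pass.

After pass 1: [1, 8, 14, 17] (2 swaps)
Total swaps: 2


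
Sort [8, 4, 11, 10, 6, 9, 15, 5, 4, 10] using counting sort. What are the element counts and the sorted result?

Count array: [0, 0, 0, 0, 2, 1, 1, 0, 1, 1, 2, 1, 0, 0, 0, 1]
(count[i] = number of elements equal to i)
Cumulative count: [0, 0, 0, 0, 2, 3, 4, 4, 5, 6, 8, 9, 9, 9, 9, 10]
Sorted: [4, 4, 5, 6, 8, 9, 10, 10, 11, 15]


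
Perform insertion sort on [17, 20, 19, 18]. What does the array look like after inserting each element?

First element 17 is already 'sorted'
Insert 20: shifted 0 elements -> [17, 20, 19, 18]
Insert 19: shifted 1 elements -> [17, 19, 20, 18]
Insert 18: shifted 2 elements -> [17, 18, 19, 20]


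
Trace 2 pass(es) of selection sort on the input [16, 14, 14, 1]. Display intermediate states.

Pass 1: Select minimum 1 at index 3, swap -> [1, 14, 14, 16]
Pass 2: Select minimum 14 at index 1, swap -> [1, 14, 14, 16]


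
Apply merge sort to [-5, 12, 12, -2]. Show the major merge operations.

Divide and conquer:
  Merge [-5] + [12] -> [-5, 12]
  Merge [12] + [-2] -> [-2, 12]
  Merge [-5, 12] + [-2, 12] -> [-5, -2, 12, 12]


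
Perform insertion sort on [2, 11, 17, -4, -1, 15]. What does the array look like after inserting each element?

First element 2 is already 'sorted'
Insert 11: shifted 0 elements -> [2, 11, 17, -4, -1, 15]
Insert 17: shifted 0 elements -> [2, 11, 17, -4, -1, 15]
Insert -4: shifted 3 elements -> [-4, 2, 11, 17, -1, 15]
Insert -1: shifted 3 elements -> [-4, -1, 2, 11, 17, 15]
Insert 15: shifted 1 elements -> [-4, -1, 2, 11, 15, 17]


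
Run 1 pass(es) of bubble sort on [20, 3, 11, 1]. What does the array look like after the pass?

After pass 1: [3, 11, 1, 20] (3 swaps)
Total swaps: 3


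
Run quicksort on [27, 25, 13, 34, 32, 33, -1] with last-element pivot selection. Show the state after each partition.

Partition 1: pivot=-1 at index 0 -> [-1, 25, 13, 34, 32, 33, 27]
Partition 2: pivot=27 at index 3 -> [-1, 25, 13, 27, 32, 33, 34]
Partition 3: pivot=13 at index 1 -> [-1, 13, 25, 27, 32, 33, 34]
Partition 4: pivot=34 at index 6 -> [-1, 13, 25, 27, 32, 33, 34]
Partition 5: pivot=33 at index 5 -> [-1, 13, 25, 27, 32, 33, 34]


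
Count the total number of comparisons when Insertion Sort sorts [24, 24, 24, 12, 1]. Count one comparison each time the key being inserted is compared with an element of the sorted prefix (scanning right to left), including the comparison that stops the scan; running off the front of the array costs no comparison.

Insert 24: 24 <= 24 (stop) = 1 comparison(s) -> [24, 24, 24, 12, 1]
Insert 24: 24 <= 24 (stop) = 1 comparison(s) -> [24, 24, 24, 12, 1]
Insert 12: 24 > 12 (shift), 24 > 12 (shift), 24 > 12 (shift), reached front = 3 comparison(s) -> [12, 24, 24, 24, 1]
Insert 1: 24 > 1 (shift), 24 > 1 (shift), 24 > 1 (shift), 12 > 1 (shift), reached front = 4 comparison(s) -> [1, 12, 24, 24, 24]
Total comparisons: 1 + 1 + 3 + 4 = 9


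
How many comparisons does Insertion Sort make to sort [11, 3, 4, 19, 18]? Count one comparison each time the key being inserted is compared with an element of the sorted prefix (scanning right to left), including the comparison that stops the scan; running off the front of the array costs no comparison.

Insert 3: 11 > 3 (shift), reached front = 1 comparison(s) -> [3, 11, 4, 19, 18]
Insert 4: 11 > 4 (shift), 3 <= 4 (stop) = 2 comparison(s) -> [3, 4, 11, 19, 18]
Insert 19: 11 <= 19 (stop) = 1 comparison(s) -> [3, 4, 11, 19, 18]
Insert 18: 19 > 18 (shift), 11 <= 18 (stop) = 2 comparison(s) -> [3, 4, 11, 18, 19]
Total comparisons: 1 + 2 + 1 + 2 = 6


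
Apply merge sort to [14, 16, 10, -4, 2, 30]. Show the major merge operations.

Divide and conquer:
  Merge [16] + [10] -> [10, 16]
  Merge [14] + [10, 16] -> [10, 14, 16]
  Merge [2] + [30] -> [2, 30]
  Merge [-4] + [2, 30] -> [-4, 2, 30]
  Merge [10, 14, 16] + [-4, 2, 30] -> [-4, 2, 10, 14, 16, 30]


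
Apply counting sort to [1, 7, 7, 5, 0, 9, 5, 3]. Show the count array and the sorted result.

Count array: [1, 1, 0, 1, 0, 2, 0, 2, 0, 1]
(count[i] = number of elements equal to i)
Cumulative count: [1, 2, 2, 3, 3, 5, 5, 7, 7, 8]
Sorted: [0, 1, 3, 5, 5, 7, 7, 9]


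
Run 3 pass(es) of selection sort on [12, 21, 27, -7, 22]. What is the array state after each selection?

Pass 1: Select minimum -7 at index 3, swap -> [-7, 21, 27, 12, 22]
Pass 2: Select minimum 12 at index 3, swap -> [-7, 12, 27, 21, 22]
Pass 3: Select minimum 21 at index 3, swap -> [-7, 12, 21, 27, 22]


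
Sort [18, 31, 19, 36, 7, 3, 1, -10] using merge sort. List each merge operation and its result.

Divide and conquer:
  Merge [18] + [31] -> [18, 31]
  Merge [19] + [36] -> [19, 36]
  Merge [18, 31] + [19, 36] -> [18, 19, 31, 36]
  Merge [7] + [3] -> [3, 7]
  Merge [1] + [-10] -> [-10, 1]
  Merge [3, 7] + [-10, 1] -> [-10, 1, 3, 7]
  Merge [18, 19, 31, 36] + [-10, 1, 3, 7] -> [-10, 1, 3, 7, 18, 19, 31, 36]


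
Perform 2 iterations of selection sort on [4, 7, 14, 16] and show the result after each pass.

Pass 1: Select minimum 4 at index 0, swap -> [4, 7, 14, 16]
Pass 2: Select minimum 7 at index 1, swap -> [4, 7, 14, 16]


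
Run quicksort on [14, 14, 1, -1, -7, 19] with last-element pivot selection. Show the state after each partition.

Partition 1: pivot=19 at index 5 -> [14, 14, 1, -1, -7, 19]
Partition 2: pivot=-7 at index 0 -> [-7, 14, 1, -1, 14, 19]
Partition 3: pivot=14 at index 4 -> [-7, 14, 1, -1, 14, 19]
Partition 4: pivot=-1 at index 1 -> [-7, -1, 1, 14, 14, 19]
Partition 5: pivot=14 at index 3 -> [-7, -1, 1, 14, 14, 19]


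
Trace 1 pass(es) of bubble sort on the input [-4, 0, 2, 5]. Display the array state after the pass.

After pass 1: [-4, 0, 2, 5] (0 swaps)
Total swaps: 0


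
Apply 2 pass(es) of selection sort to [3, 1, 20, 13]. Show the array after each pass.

Pass 1: Select minimum 1 at index 1, swap -> [1, 3, 20, 13]
Pass 2: Select minimum 3 at index 1, swap -> [1, 3, 20, 13]


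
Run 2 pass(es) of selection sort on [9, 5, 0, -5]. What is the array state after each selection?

Pass 1: Select minimum -5 at index 3, swap -> [-5, 5, 0, 9]
Pass 2: Select minimum 0 at index 2, swap -> [-5, 0, 5, 9]


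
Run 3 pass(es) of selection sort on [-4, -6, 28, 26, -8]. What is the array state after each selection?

Pass 1: Select minimum -8 at index 4, swap -> [-8, -6, 28, 26, -4]
Pass 2: Select minimum -6 at index 1, swap -> [-8, -6, 28, 26, -4]
Pass 3: Select minimum -4 at index 4, swap -> [-8, -6, -4, 26, 28]


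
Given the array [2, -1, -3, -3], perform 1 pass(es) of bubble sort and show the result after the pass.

After pass 1: [-1, -3, -3, 2] (3 swaps)
Total swaps: 3


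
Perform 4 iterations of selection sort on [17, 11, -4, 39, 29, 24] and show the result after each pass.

Pass 1: Select minimum -4 at index 2, swap -> [-4, 11, 17, 39, 29, 24]
Pass 2: Select minimum 11 at index 1, swap -> [-4, 11, 17, 39, 29, 24]
Pass 3: Select minimum 17 at index 2, swap -> [-4, 11, 17, 39, 29, 24]
Pass 4: Select minimum 24 at index 5, swap -> [-4, 11, 17, 24, 29, 39]


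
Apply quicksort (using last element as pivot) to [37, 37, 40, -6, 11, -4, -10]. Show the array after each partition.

Partition 1: pivot=-10 at index 0 -> [-10, 37, 40, -6, 11, -4, 37]
Partition 2: pivot=37 at index 5 -> [-10, 37, -6, 11, -4, 37, 40]
Partition 3: pivot=-4 at index 2 -> [-10, -6, -4, 11, 37, 37, 40]
Partition 4: pivot=37 at index 4 -> [-10, -6, -4, 11, 37, 37, 40]


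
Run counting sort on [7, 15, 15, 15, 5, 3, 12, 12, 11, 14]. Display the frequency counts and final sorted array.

Count array: [0, 0, 0, 1, 0, 1, 0, 1, 0, 0, 0, 1, 2, 0, 1, 3]
(count[i] = number of elements equal to i)
Cumulative count: [0, 0, 0, 1, 1, 2, 2, 3, 3, 3, 3, 4, 6, 6, 7, 10]
Sorted: [3, 5, 7, 11, 12, 12, 14, 15, 15, 15]


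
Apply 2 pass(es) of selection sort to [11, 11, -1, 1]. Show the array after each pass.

Pass 1: Select minimum -1 at index 2, swap -> [-1, 11, 11, 1]
Pass 2: Select minimum 1 at index 3, swap -> [-1, 1, 11, 11]


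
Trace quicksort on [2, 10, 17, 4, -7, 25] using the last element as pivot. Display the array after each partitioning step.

Partition 1: pivot=25 at index 5 -> [2, 10, 17, 4, -7, 25]
Partition 2: pivot=-7 at index 0 -> [-7, 10, 17, 4, 2, 25]
Partition 3: pivot=2 at index 1 -> [-7, 2, 17, 4, 10, 25]
Partition 4: pivot=10 at index 3 -> [-7, 2, 4, 10, 17, 25]


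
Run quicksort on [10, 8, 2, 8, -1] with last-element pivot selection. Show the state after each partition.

Partition 1: pivot=-1 at index 0 -> [-1, 8, 2, 8, 10]
Partition 2: pivot=10 at index 4 -> [-1, 8, 2, 8, 10]
Partition 3: pivot=8 at index 3 -> [-1, 8, 2, 8, 10]
Partition 4: pivot=2 at index 1 -> [-1, 2, 8, 8, 10]


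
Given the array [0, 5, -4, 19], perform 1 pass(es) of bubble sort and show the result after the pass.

After pass 1: [0, -4, 5, 19] (1 swaps)
Total swaps: 1


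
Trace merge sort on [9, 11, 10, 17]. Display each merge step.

Divide and conquer:
  Merge [9] + [11] -> [9, 11]
  Merge [10] + [17] -> [10, 17]
  Merge [9, 11] + [10, 17] -> [9, 10, 11, 17]


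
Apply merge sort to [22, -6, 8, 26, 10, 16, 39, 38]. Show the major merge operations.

Divide and conquer:
  Merge [22] + [-6] -> [-6, 22]
  Merge [8] + [26] -> [8, 26]
  Merge [-6, 22] + [8, 26] -> [-6, 8, 22, 26]
  Merge [10] + [16] -> [10, 16]
  Merge [39] + [38] -> [38, 39]
  Merge [10, 16] + [38, 39] -> [10, 16, 38, 39]
  Merge [-6, 8, 22, 26] + [10, 16, 38, 39] -> [-6, 8, 10, 16, 22, 26, 38, 39]


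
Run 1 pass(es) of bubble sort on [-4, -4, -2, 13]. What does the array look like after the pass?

After pass 1: [-4, -4, -2, 13] (0 swaps)
Total swaps: 0


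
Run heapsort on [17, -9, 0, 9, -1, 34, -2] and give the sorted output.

Build heap: [34, 9, 17, -9, -1, 0, -2]
Extract 34: [17, 9, 0, -9, -1, -2, 34]
Extract 17: [9, -1, 0, -9, -2, 17, 34]
Extract 9: [0, -1, -2, -9, 9, 17, 34]
Extract 0: [-1, -9, -2, 0, 9, 17, 34]
Extract -1: [-2, -9, -1, 0, 9, 17, 34]
Extract -2: [-9, -2, -1, 0, 9, 17, 34]


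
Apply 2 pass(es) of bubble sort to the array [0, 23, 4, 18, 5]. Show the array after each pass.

After pass 1: [0, 4, 18, 5, 23] (3 swaps)
After pass 2: [0, 4, 5, 18, 23] (1 swaps)
Total swaps: 4


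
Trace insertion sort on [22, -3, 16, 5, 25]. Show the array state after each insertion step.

First element 22 is already 'sorted'
Insert -3: shifted 1 elements -> [-3, 22, 16, 5, 25]
Insert 16: shifted 1 elements -> [-3, 16, 22, 5, 25]
Insert 5: shifted 2 elements -> [-3, 5, 16, 22, 25]
Insert 25: shifted 0 elements -> [-3, 5, 16, 22, 25]


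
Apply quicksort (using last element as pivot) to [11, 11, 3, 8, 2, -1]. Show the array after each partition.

Partition 1: pivot=-1 at index 0 -> [-1, 11, 3, 8, 2, 11]
Partition 2: pivot=11 at index 5 -> [-1, 11, 3, 8, 2, 11]
Partition 3: pivot=2 at index 1 -> [-1, 2, 3, 8, 11, 11]
Partition 4: pivot=11 at index 4 -> [-1, 2, 3, 8, 11, 11]
Partition 5: pivot=8 at index 3 -> [-1, 2, 3, 8, 11, 11]


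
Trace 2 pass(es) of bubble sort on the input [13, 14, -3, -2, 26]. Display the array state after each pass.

After pass 1: [13, -3, -2, 14, 26] (2 swaps)
After pass 2: [-3, -2, 13, 14, 26] (2 swaps)
Total swaps: 4


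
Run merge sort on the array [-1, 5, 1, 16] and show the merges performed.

Divide and conquer:
  Merge [-1] + [5] -> [-1, 5]
  Merge [1] + [16] -> [1, 16]
  Merge [-1, 5] + [1, 16] -> [-1, 1, 5, 16]


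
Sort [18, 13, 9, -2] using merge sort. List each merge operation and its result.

Divide and conquer:
  Merge [18] + [13] -> [13, 18]
  Merge [9] + [-2] -> [-2, 9]
  Merge [13, 18] + [-2, 9] -> [-2, 9, 13, 18]


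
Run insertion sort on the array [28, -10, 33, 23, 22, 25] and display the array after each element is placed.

First element 28 is already 'sorted'
Insert -10: shifted 1 elements -> [-10, 28, 33, 23, 22, 25]
Insert 33: shifted 0 elements -> [-10, 28, 33, 23, 22, 25]
Insert 23: shifted 2 elements -> [-10, 23, 28, 33, 22, 25]
Insert 22: shifted 3 elements -> [-10, 22, 23, 28, 33, 25]
Insert 25: shifted 2 elements -> [-10, 22, 23, 25, 28, 33]


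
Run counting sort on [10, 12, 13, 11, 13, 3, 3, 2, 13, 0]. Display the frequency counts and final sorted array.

Count array: [1, 0, 1, 2, 0, 0, 0, 0, 0, 0, 1, 1, 1, 3]
(count[i] = number of elements equal to i)
Cumulative count: [1, 1, 2, 4, 4, 4, 4, 4, 4, 4, 5, 6, 7, 10]
Sorted: [0, 2, 3, 3, 10, 11, 12, 13, 13, 13]


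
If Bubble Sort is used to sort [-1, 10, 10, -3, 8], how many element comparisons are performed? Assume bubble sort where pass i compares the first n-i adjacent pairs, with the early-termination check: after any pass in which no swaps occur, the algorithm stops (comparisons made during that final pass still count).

Pass 1: compare adjacent pairs (0,1)..(3,4) = 4 comparison(s), 2 swap(s) -> [-1, 10, -3, 8, 10]
Pass 2: compare adjacent pairs (0,1)..(2,3) = 3 comparison(s), 2 swap(s) -> [-1, -3, 8, 10, 10]
Pass 3: compare adjacent pairs (0,1)..(1,2) = 2 comparison(s), 1 swap(s) -> [-3, -1, 8, 10, 10]
Pass 4: compare adjacent pairs (0,1)..(0,1) = 1 comparison(s), 0 swap(s) -> [-3, -1, 8, 10, 10]
No swaps in this pass, so bubble sort stops here.
Total comparisons: 4 + 3 + 2 + 1 = 10


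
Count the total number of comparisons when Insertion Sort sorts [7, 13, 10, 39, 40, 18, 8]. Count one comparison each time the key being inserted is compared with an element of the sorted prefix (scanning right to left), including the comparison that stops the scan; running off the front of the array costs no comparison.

Insert 13: 7 <= 13 (stop) = 1 comparison(s) -> [7, 13, 10, 39, 40, 18, 8]
Insert 10: 13 > 10 (shift), 7 <= 10 (stop) = 2 comparison(s) -> [7, 10, 13, 39, 40, 18, 8]
Insert 39: 13 <= 39 (stop) = 1 comparison(s) -> [7, 10, 13, 39, 40, 18, 8]
Insert 40: 39 <= 40 (stop) = 1 comparison(s) -> [7, 10, 13, 39, 40, 18, 8]
Insert 18: 40 > 18 (shift), 39 > 18 (shift), 13 <= 18 (stop) = 3 comparison(s) -> [7, 10, 13, 18, 39, 40, 8]
Insert 8: 40 > 8 (shift), 39 > 8 (shift), 18 > 8 (shift), 13 > 8 (shift), 10 > 8 (shift), 7 <= 8 (stop) = 6 comparison(s) -> [7, 8, 10, 13, 18, 39, 40]
Total comparisons: 1 + 2 + 1 + 1 + 3 + 6 = 14


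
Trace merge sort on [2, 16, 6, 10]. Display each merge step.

Divide and conquer:
  Merge [2] + [16] -> [2, 16]
  Merge [6] + [10] -> [6, 10]
  Merge [2, 16] + [6, 10] -> [2, 6, 10, 16]


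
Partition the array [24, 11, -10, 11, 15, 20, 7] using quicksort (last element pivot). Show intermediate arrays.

Partition 1: pivot=7 at index 1 -> [-10, 7, 24, 11, 15, 20, 11]
Partition 2: pivot=11 at index 3 -> [-10, 7, 11, 11, 15, 20, 24]
Partition 3: pivot=24 at index 6 -> [-10, 7, 11, 11, 15, 20, 24]
Partition 4: pivot=20 at index 5 -> [-10, 7, 11, 11, 15, 20, 24]


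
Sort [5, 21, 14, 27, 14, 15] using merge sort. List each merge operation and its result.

Divide and conquer:
  Merge [21] + [14] -> [14, 21]
  Merge [5] + [14, 21] -> [5, 14, 21]
  Merge [14] + [15] -> [14, 15]
  Merge [27] + [14, 15] -> [14, 15, 27]
  Merge [5, 14, 21] + [14, 15, 27] -> [5, 14, 14, 15, 21, 27]


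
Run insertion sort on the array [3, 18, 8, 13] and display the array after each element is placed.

First element 3 is already 'sorted'
Insert 18: shifted 0 elements -> [3, 18, 8, 13]
Insert 8: shifted 1 elements -> [3, 8, 18, 13]
Insert 13: shifted 1 elements -> [3, 8, 13, 18]


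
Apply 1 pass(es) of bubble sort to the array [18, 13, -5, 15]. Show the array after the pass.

After pass 1: [13, -5, 15, 18] (3 swaps)
Total swaps: 3


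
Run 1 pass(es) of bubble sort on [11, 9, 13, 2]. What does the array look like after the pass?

After pass 1: [9, 11, 2, 13] (2 swaps)
Total swaps: 2


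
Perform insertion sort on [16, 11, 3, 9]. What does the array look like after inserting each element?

First element 16 is already 'sorted'
Insert 11: shifted 1 elements -> [11, 16, 3, 9]
Insert 3: shifted 2 elements -> [3, 11, 16, 9]
Insert 9: shifted 2 elements -> [3, 9, 11, 16]


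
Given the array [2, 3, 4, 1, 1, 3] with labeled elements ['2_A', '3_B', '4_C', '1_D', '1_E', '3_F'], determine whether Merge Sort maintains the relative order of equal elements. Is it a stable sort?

Trace Merge Sort on the labeled array (the key is the number; the letter only tracks identity):
  Merge [3_B] + [4_C] -> [3_B, 4_C]
  Merge [2_A] + [3_B, 4_C] -> [2_A, 3_B, 4_C]
  Merge [1_E] + [3_F] -> [1_E, 3_F]
  Merge [1_D] + [1_E, 3_F] -> [1_D, 1_E, 3_F]
  Merge [2_A, 3_B, 4_C] + [1_D, 1_E, 3_F] -> [1_D, 1_E, 2_A, 3_B, 3_F, 4_C]
Final order: [1_D, 1_E, 2_A, 3_B, 3_F, 4_C]
Equal keys:
  value 1: originally 1_D, 1_E; after sorting 1_D, 1_E -> order preserved
  value 3: originally 3_B, 3_F; after sorting 3_B, 3_F -> order preserved
All equal keys kept their original relative order. Merge Sort is stable: when the heads of the two halves are equal the merge takes from the left half first.
Answer: Stable


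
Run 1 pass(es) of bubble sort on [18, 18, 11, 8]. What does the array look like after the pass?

After pass 1: [18, 11, 8, 18] (2 swaps)
Total swaps: 2


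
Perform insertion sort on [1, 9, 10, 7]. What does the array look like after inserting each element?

First element 1 is already 'sorted'
Insert 9: shifted 0 elements -> [1, 9, 10, 7]
Insert 10: shifted 0 elements -> [1, 9, 10, 7]
Insert 7: shifted 2 elements -> [1, 7, 9, 10]


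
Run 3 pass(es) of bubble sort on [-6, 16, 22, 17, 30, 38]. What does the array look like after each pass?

After pass 1: [-6, 16, 17, 22, 30, 38] (1 swaps)
After pass 2: [-6, 16, 17, 22, 30, 38] (0 swaps)
After pass 3: [-6, 16, 17, 22, 30, 38] (0 swaps)
Total swaps: 1


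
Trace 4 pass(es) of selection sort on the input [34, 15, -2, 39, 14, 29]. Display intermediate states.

Pass 1: Select minimum -2 at index 2, swap -> [-2, 15, 34, 39, 14, 29]
Pass 2: Select minimum 14 at index 4, swap -> [-2, 14, 34, 39, 15, 29]
Pass 3: Select minimum 15 at index 4, swap -> [-2, 14, 15, 39, 34, 29]
Pass 4: Select minimum 29 at index 5, swap -> [-2, 14, 15, 29, 34, 39]


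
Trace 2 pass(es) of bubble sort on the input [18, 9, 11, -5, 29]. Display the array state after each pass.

After pass 1: [9, 11, -5, 18, 29] (3 swaps)
After pass 2: [9, -5, 11, 18, 29] (1 swaps)
Total swaps: 4


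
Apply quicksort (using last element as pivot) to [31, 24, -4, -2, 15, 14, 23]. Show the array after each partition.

Partition 1: pivot=23 at index 4 -> [-4, -2, 15, 14, 23, 24, 31]
Partition 2: pivot=14 at index 2 -> [-4, -2, 14, 15, 23, 24, 31]
Partition 3: pivot=-2 at index 1 -> [-4, -2, 14, 15, 23, 24, 31]
Partition 4: pivot=31 at index 6 -> [-4, -2, 14, 15, 23, 24, 31]


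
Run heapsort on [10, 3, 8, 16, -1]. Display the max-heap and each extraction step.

Build heap: [16, 10, 8, 3, -1]
Extract 16: [10, 3, 8, -1, 16]
Extract 10: [8, 3, -1, 10, 16]
Extract 8: [3, -1, 8, 10, 16]
Extract 3: [-1, 3, 8, 10, 16]


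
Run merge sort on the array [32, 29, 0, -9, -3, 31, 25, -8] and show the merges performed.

Divide and conquer:
  Merge [32] + [29] -> [29, 32]
  Merge [0] + [-9] -> [-9, 0]
  Merge [29, 32] + [-9, 0] -> [-9, 0, 29, 32]
  Merge [-3] + [31] -> [-3, 31]
  Merge [25] + [-8] -> [-8, 25]
  Merge [-3, 31] + [-8, 25] -> [-8, -3, 25, 31]
  Merge [-9, 0, 29, 32] + [-8, -3, 25, 31] -> [-9, -8, -3, 0, 25, 29, 31, 32]


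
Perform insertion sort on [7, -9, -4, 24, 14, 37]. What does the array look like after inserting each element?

First element 7 is already 'sorted'
Insert -9: shifted 1 elements -> [-9, 7, -4, 24, 14, 37]
Insert -4: shifted 1 elements -> [-9, -4, 7, 24, 14, 37]
Insert 24: shifted 0 elements -> [-9, -4, 7, 24, 14, 37]
Insert 14: shifted 1 elements -> [-9, -4, 7, 14, 24, 37]
Insert 37: shifted 0 elements -> [-9, -4, 7, 14, 24, 37]


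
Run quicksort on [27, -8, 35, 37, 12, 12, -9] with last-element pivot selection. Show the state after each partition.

Partition 1: pivot=-9 at index 0 -> [-9, -8, 35, 37, 12, 12, 27]
Partition 2: pivot=27 at index 4 -> [-9, -8, 12, 12, 27, 37, 35]
Partition 3: pivot=12 at index 3 -> [-9, -8, 12, 12, 27, 37, 35]
Partition 4: pivot=12 at index 2 -> [-9, -8, 12, 12, 27, 37, 35]
Partition 5: pivot=35 at index 5 -> [-9, -8, 12, 12, 27, 35, 37]


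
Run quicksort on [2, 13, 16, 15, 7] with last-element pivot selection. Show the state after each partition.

Partition 1: pivot=7 at index 1 -> [2, 7, 16, 15, 13]
Partition 2: pivot=13 at index 2 -> [2, 7, 13, 15, 16]
Partition 3: pivot=16 at index 4 -> [2, 7, 13, 15, 16]


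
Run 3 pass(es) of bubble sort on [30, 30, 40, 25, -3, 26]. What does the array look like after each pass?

After pass 1: [30, 30, 25, -3, 26, 40] (3 swaps)
After pass 2: [30, 25, -3, 26, 30, 40] (3 swaps)
After pass 3: [25, -3, 26, 30, 30, 40] (3 swaps)
Total swaps: 9


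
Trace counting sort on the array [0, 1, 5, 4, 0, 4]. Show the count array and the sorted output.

Count array: [2, 1, 0, 0, 2, 1]
(count[i] = number of elements equal to i)
Cumulative count: [2, 3, 3, 3, 5, 6]
Sorted: [0, 0, 1, 4, 4, 5]


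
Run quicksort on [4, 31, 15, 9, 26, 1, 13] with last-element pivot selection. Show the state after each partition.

Partition 1: pivot=13 at index 3 -> [4, 9, 1, 13, 26, 15, 31]
Partition 2: pivot=1 at index 0 -> [1, 9, 4, 13, 26, 15, 31]
Partition 3: pivot=4 at index 1 -> [1, 4, 9, 13, 26, 15, 31]
Partition 4: pivot=31 at index 6 -> [1, 4, 9, 13, 26, 15, 31]
Partition 5: pivot=15 at index 4 -> [1, 4, 9, 13, 15, 26, 31]


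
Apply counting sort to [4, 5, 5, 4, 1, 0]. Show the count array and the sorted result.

Count array: [1, 1, 0, 0, 2, 2]
(count[i] = number of elements equal to i)
Cumulative count: [1, 2, 2, 2, 4, 6]
Sorted: [0, 1, 4, 4, 5, 5]


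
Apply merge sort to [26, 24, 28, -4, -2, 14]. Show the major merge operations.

Divide and conquer:
  Merge [24] + [28] -> [24, 28]
  Merge [26] + [24, 28] -> [24, 26, 28]
  Merge [-2] + [14] -> [-2, 14]
  Merge [-4] + [-2, 14] -> [-4, -2, 14]
  Merge [24, 26, 28] + [-4, -2, 14] -> [-4, -2, 14, 24, 26, 28]


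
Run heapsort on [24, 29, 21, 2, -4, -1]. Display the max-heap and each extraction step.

Build heap: [29, 24, 21, 2, -4, -1]
Extract 29: [24, 2, 21, -1, -4, 29]
Extract 24: [21, 2, -4, -1, 24, 29]
Extract 21: [2, -1, -4, 21, 24, 29]
Extract 2: [-1, -4, 2, 21, 24, 29]
Extract -1: [-4, -1, 2, 21, 24, 29]


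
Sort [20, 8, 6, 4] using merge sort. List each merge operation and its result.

Divide and conquer:
  Merge [20] + [8] -> [8, 20]
  Merge [6] + [4] -> [4, 6]
  Merge [8, 20] + [4, 6] -> [4, 6, 8, 20]


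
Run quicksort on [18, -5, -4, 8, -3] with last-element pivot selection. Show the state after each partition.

Partition 1: pivot=-3 at index 2 -> [-5, -4, -3, 8, 18]
Partition 2: pivot=-4 at index 1 -> [-5, -4, -3, 8, 18]
Partition 3: pivot=18 at index 4 -> [-5, -4, -3, 8, 18]


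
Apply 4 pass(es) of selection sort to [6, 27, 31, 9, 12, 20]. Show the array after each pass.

Pass 1: Select minimum 6 at index 0, swap -> [6, 27, 31, 9, 12, 20]
Pass 2: Select minimum 9 at index 3, swap -> [6, 9, 31, 27, 12, 20]
Pass 3: Select minimum 12 at index 4, swap -> [6, 9, 12, 27, 31, 20]
Pass 4: Select minimum 20 at index 5, swap -> [6, 9, 12, 20, 31, 27]


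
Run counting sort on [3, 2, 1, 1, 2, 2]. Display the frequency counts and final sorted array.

Count array: [0, 2, 3, 1]
(count[i] = number of elements equal to i)
Cumulative count: [0, 2, 5, 6]
Sorted: [1, 1, 2, 2, 2, 3]


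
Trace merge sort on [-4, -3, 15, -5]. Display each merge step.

Divide and conquer:
  Merge [-4] + [-3] -> [-4, -3]
  Merge [15] + [-5] -> [-5, 15]
  Merge [-4, -3] + [-5, 15] -> [-5, -4, -3, 15]


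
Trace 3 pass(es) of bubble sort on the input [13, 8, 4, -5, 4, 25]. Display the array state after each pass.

After pass 1: [8, 4, -5, 4, 13, 25] (4 swaps)
After pass 2: [4, -5, 4, 8, 13, 25] (3 swaps)
After pass 3: [-5, 4, 4, 8, 13, 25] (1 swaps)
Total swaps: 8


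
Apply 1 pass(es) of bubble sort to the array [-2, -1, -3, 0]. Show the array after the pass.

After pass 1: [-2, -3, -1, 0] (1 swaps)
Total swaps: 1


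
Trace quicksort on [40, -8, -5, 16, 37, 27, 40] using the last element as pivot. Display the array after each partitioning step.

Partition 1: pivot=40 at index 6 -> [40, -8, -5, 16, 37, 27, 40]
Partition 2: pivot=27 at index 3 -> [-8, -5, 16, 27, 37, 40, 40]
Partition 3: pivot=16 at index 2 -> [-8, -5, 16, 27, 37, 40, 40]
Partition 4: pivot=-5 at index 1 -> [-8, -5, 16, 27, 37, 40, 40]
Partition 5: pivot=40 at index 5 -> [-8, -5, 16, 27, 37, 40, 40]


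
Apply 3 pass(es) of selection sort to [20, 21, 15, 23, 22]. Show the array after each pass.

Pass 1: Select minimum 15 at index 2, swap -> [15, 21, 20, 23, 22]
Pass 2: Select minimum 20 at index 2, swap -> [15, 20, 21, 23, 22]
Pass 3: Select minimum 21 at index 2, swap -> [15, 20, 21, 23, 22]


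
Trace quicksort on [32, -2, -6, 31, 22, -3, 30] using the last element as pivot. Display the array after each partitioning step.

Partition 1: pivot=30 at index 4 -> [-2, -6, 22, -3, 30, 31, 32]
Partition 2: pivot=-3 at index 1 -> [-6, -3, 22, -2, 30, 31, 32]
Partition 3: pivot=-2 at index 2 -> [-6, -3, -2, 22, 30, 31, 32]
Partition 4: pivot=32 at index 6 -> [-6, -3, -2, 22, 30, 31, 32]


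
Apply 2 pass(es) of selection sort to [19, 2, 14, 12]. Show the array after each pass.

Pass 1: Select minimum 2 at index 1, swap -> [2, 19, 14, 12]
Pass 2: Select minimum 12 at index 3, swap -> [2, 12, 14, 19]


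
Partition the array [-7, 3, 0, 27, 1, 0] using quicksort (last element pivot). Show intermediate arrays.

Partition 1: pivot=0 at index 2 -> [-7, 0, 0, 27, 1, 3]
Partition 2: pivot=0 at index 1 -> [-7, 0, 0, 27, 1, 3]
Partition 3: pivot=3 at index 4 -> [-7, 0, 0, 1, 3, 27]


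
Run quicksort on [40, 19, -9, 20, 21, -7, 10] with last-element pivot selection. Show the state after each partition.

Partition 1: pivot=10 at index 2 -> [-9, -7, 10, 20, 21, 19, 40]
Partition 2: pivot=-7 at index 1 -> [-9, -7, 10, 20, 21, 19, 40]
Partition 3: pivot=40 at index 6 -> [-9, -7, 10, 20, 21, 19, 40]
Partition 4: pivot=19 at index 3 -> [-9, -7, 10, 19, 21, 20, 40]
Partition 5: pivot=20 at index 4 -> [-9, -7, 10, 19, 20, 21, 40]


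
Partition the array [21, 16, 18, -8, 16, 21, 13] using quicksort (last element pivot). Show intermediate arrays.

Partition 1: pivot=13 at index 1 -> [-8, 13, 18, 21, 16, 21, 16]
Partition 2: pivot=16 at index 3 -> [-8, 13, 16, 16, 18, 21, 21]
Partition 3: pivot=21 at index 6 -> [-8, 13, 16, 16, 18, 21, 21]
Partition 4: pivot=21 at index 5 -> [-8, 13, 16, 16, 18, 21, 21]


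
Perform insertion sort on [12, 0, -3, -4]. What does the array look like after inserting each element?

First element 12 is already 'sorted'
Insert 0: shifted 1 elements -> [0, 12, -3, -4]
Insert -3: shifted 2 elements -> [-3, 0, 12, -4]
Insert -4: shifted 3 elements -> [-4, -3, 0, 12]


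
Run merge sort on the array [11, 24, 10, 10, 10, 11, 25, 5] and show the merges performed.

Divide and conquer:
  Merge [11] + [24] -> [11, 24]
  Merge [10] + [10] -> [10, 10]
  Merge [11, 24] + [10, 10] -> [10, 10, 11, 24]
  Merge [10] + [11] -> [10, 11]
  Merge [25] + [5] -> [5, 25]
  Merge [10, 11] + [5, 25] -> [5, 10, 11, 25]
  Merge [10, 10, 11, 24] + [5, 10, 11, 25] -> [5, 10, 10, 10, 11, 11, 24, 25]


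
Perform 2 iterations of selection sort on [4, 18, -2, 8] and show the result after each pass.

Pass 1: Select minimum -2 at index 2, swap -> [-2, 18, 4, 8]
Pass 2: Select minimum 4 at index 2, swap -> [-2, 4, 18, 8]


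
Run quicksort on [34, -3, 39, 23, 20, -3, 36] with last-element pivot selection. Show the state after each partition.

Partition 1: pivot=36 at index 5 -> [34, -3, 23, 20, -3, 36, 39]
Partition 2: pivot=-3 at index 1 -> [-3, -3, 23, 20, 34, 36, 39]
Partition 3: pivot=34 at index 4 -> [-3, -3, 23, 20, 34, 36, 39]
Partition 4: pivot=20 at index 2 -> [-3, -3, 20, 23, 34, 36, 39]


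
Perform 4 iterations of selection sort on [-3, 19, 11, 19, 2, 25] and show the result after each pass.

Pass 1: Select minimum -3 at index 0, swap -> [-3, 19, 11, 19, 2, 25]
Pass 2: Select minimum 2 at index 4, swap -> [-3, 2, 11, 19, 19, 25]
Pass 3: Select minimum 11 at index 2, swap -> [-3, 2, 11, 19, 19, 25]
Pass 4: Select minimum 19 at index 3, swap -> [-3, 2, 11, 19, 19, 25]


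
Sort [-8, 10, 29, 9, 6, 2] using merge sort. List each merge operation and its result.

Divide and conquer:
  Merge [10] + [29] -> [10, 29]
  Merge [-8] + [10, 29] -> [-8, 10, 29]
  Merge [6] + [2] -> [2, 6]
  Merge [9] + [2, 6] -> [2, 6, 9]
  Merge [-8, 10, 29] + [2, 6, 9] -> [-8, 2, 6, 9, 10, 29]


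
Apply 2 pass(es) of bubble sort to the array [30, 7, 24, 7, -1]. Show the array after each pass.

After pass 1: [7, 24, 7, -1, 30] (4 swaps)
After pass 2: [7, 7, -1, 24, 30] (2 swaps)
Total swaps: 6


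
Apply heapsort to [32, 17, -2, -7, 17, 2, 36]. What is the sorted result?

Build heap: [36, 17, 32, -7, 17, 2, -2]
Extract 36: [32, 17, 2, -7, 17, -2, 36]
Extract 32: [17, 17, 2, -7, -2, 32, 36]
Extract 17: [17, -2, 2, -7, 17, 32, 36]
Extract 17: [2, -2, -7, 17, 17, 32, 36]
Extract 2: [-2, -7, 2, 17, 17, 32, 36]
Extract -2: [-7, -2, 2, 17, 17, 32, 36]


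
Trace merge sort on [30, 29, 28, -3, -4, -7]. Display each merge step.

Divide and conquer:
  Merge [29] + [28] -> [28, 29]
  Merge [30] + [28, 29] -> [28, 29, 30]
  Merge [-4] + [-7] -> [-7, -4]
  Merge [-3] + [-7, -4] -> [-7, -4, -3]
  Merge [28, 29, 30] + [-7, -4, -3] -> [-7, -4, -3, 28, 29, 30]


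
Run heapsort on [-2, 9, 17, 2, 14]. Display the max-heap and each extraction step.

Build heap: [17, 14, -2, 2, 9]
Extract 17: [14, 9, -2, 2, 17]
Extract 14: [9, 2, -2, 14, 17]
Extract 9: [2, -2, 9, 14, 17]
Extract 2: [-2, 2, 9, 14, 17]


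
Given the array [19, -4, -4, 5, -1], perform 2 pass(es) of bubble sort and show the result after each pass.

After pass 1: [-4, -4, 5, -1, 19] (4 swaps)
After pass 2: [-4, -4, -1, 5, 19] (1 swaps)
Total swaps: 5


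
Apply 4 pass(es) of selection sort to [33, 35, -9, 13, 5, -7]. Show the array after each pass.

Pass 1: Select minimum -9 at index 2, swap -> [-9, 35, 33, 13, 5, -7]
Pass 2: Select minimum -7 at index 5, swap -> [-9, -7, 33, 13, 5, 35]
Pass 3: Select minimum 5 at index 4, swap -> [-9, -7, 5, 13, 33, 35]
Pass 4: Select minimum 13 at index 3, swap -> [-9, -7, 5, 13, 33, 35]


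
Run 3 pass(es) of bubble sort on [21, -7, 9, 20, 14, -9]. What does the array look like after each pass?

After pass 1: [-7, 9, 20, 14, -9, 21] (5 swaps)
After pass 2: [-7, 9, 14, -9, 20, 21] (2 swaps)
After pass 3: [-7, 9, -9, 14, 20, 21] (1 swaps)
Total swaps: 8


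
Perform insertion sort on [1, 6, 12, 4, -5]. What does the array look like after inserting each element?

First element 1 is already 'sorted'
Insert 6: shifted 0 elements -> [1, 6, 12, 4, -5]
Insert 12: shifted 0 elements -> [1, 6, 12, 4, -5]
Insert 4: shifted 2 elements -> [1, 4, 6, 12, -5]
Insert -5: shifted 4 elements -> [-5, 1, 4, 6, 12]


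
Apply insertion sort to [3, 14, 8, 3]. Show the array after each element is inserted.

First element 3 is already 'sorted'
Insert 14: shifted 0 elements -> [3, 14, 8, 3]
Insert 8: shifted 1 elements -> [3, 8, 14, 3]
Insert 3: shifted 2 elements -> [3, 3, 8, 14]


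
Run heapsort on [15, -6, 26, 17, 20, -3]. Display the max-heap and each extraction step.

Build heap: [26, 20, 15, 17, -6, -3]
Extract 26: [20, 17, 15, -3, -6, 26]
Extract 20: [17, -3, 15, -6, 20, 26]
Extract 17: [15, -3, -6, 17, 20, 26]
Extract 15: [-3, -6, 15, 17, 20, 26]
Extract -3: [-6, -3, 15, 17, 20, 26]


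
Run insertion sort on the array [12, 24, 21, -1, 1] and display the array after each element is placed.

First element 12 is already 'sorted'
Insert 24: shifted 0 elements -> [12, 24, 21, -1, 1]
Insert 21: shifted 1 elements -> [12, 21, 24, -1, 1]
Insert -1: shifted 3 elements -> [-1, 12, 21, 24, 1]
Insert 1: shifted 3 elements -> [-1, 1, 12, 21, 24]


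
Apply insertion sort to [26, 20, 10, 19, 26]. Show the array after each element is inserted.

First element 26 is already 'sorted'
Insert 20: shifted 1 elements -> [20, 26, 10, 19, 26]
Insert 10: shifted 2 elements -> [10, 20, 26, 19, 26]
Insert 19: shifted 2 elements -> [10, 19, 20, 26, 26]
Insert 26: shifted 0 elements -> [10, 19, 20, 26, 26]


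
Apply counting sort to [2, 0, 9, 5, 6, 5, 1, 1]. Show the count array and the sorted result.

Count array: [1, 2, 1, 0, 0, 2, 1, 0, 0, 1]
(count[i] = number of elements equal to i)
Cumulative count: [1, 3, 4, 4, 4, 6, 7, 7, 7, 8]
Sorted: [0, 1, 1, 2, 5, 5, 6, 9]


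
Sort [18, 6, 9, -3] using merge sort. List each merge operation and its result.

Divide and conquer:
  Merge [18] + [6] -> [6, 18]
  Merge [9] + [-3] -> [-3, 9]
  Merge [6, 18] + [-3, 9] -> [-3, 6, 9, 18]


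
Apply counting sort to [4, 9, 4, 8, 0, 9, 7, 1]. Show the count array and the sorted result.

Count array: [1, 1, 0, 0, 2, 0, 0, 1, 1, 2]
(count[i] = number of elements equal to i)
Cumulative count: [1, 2, 2, 2, 4, 4, 4, 5, 6, 8]
Sorted: [0, 1, 4, 4, 7, 8, 9, 9]


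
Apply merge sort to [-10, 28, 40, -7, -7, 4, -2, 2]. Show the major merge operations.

Divide and conquer:
  Merge [-10] + [28] -> [-10, 28]
  Merge [40] + [-7] -> [-7, 40]
  Merge [-10, 28] + [-7, 40] -> [-10, -7, 28, 40]
  Merge [-7] + [4] -> [-7, 4]
  Merge [-2] + [2] -> [-2, 2]
  Merge [-7, 4] + [-2, 2] -> [-7, -2, 2, 4]
  Merge [-10, -7, 28, 40] + [-7, -2, 2, 4] -> [-10, -7, -7, -2, 2, 4, 28, 40]


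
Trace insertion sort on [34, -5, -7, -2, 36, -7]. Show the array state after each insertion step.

First element 34 is already 'sorted'
Insert -5: shifted 1 elements -> [-5, 34, -7, -2, 36, -7]
Insert -7: shifted 2 elements -> [-7, -5, 34, -2, 36, -7]
Insert -2: shifted 1 elements -> [-7, -5, -2, 34, 36, -7]
Insert 36: shifted 0 elements -> [-7, -5, -2, 34, 36, -7]
Insert -7: shifted 4 elements -> [-7, -7, -5, -2, 34, 36]


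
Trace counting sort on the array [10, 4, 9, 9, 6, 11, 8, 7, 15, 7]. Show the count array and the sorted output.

Count array: [0, 0, 0, 0, 1, 0, 1, 2, 1, 2, 1, 1, 0, 0, 0, 1]
(count[i] = number of elements equal to i)
Cumulative count: [0, 0, 0, 0, 1, 1, 2, 4, 5, 7, 8, 9, 9, 9, 9, 10]
Sorted: [4, 6, 7, 7, 8, 9, 9, 10, 11, 15]


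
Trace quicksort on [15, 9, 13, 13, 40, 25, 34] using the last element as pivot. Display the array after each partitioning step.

Partition 1: pivot=34 at index 5 -> [15, 9, 13, 13, 25, 34, 40]
Partition 2: pivot=25 at index 4 -> [15, 9, 13, 13, 25, 34, 40]
Partition 3: pivot=13 at index 2 -> [9, 13, 13, 15, 25, 34, 40]
Partition 4: pivot=13 at index 1 -> [9, 13, 13, 15, 25, 34, 40]
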